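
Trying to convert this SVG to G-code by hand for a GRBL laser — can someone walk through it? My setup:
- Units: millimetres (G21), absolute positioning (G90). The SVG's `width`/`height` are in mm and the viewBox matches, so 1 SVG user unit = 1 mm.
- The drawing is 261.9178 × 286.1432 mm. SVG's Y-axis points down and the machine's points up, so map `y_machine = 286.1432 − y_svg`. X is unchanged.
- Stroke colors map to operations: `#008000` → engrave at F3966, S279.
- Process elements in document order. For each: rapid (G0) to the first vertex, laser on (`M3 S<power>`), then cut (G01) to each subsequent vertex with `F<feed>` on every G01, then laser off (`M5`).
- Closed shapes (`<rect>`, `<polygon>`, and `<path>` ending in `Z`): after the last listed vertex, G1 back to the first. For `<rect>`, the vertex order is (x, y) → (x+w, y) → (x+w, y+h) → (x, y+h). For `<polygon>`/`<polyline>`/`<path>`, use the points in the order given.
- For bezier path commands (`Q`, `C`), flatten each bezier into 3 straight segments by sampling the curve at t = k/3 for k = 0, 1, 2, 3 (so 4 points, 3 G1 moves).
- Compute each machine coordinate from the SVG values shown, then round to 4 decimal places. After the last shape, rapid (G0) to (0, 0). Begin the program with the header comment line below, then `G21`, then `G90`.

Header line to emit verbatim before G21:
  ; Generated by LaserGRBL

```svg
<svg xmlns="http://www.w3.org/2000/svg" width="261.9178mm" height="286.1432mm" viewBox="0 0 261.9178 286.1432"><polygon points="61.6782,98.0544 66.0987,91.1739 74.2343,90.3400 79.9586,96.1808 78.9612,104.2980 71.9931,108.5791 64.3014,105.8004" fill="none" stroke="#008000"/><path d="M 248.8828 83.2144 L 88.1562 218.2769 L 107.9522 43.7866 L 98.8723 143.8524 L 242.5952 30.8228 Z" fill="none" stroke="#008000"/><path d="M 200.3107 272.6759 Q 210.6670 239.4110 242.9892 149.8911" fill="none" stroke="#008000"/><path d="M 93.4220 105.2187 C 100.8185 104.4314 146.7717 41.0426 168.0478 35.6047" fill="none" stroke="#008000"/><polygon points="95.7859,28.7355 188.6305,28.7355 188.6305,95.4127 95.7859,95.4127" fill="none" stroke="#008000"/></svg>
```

viewBox `0 0 261.9178 286.1432` with mm width/height → 1 unit = 1 mm. Flip: y_m = 286.1432 − y_svg.

**Shape 1** — `<polygon>` regular polygon, stroke `#008000` → engrave (S279, F3966). Machine vertices: (61.6782,188.0888) → (66.0987,194.9693) → (74.2343,195.8032) → (79.9586,189.9624) → (78.9612,181.8452) → (71.9931,177.5641) → (64.3014,180.3428) → (61.6782,188.0888). Closed: final G1 returns to the first vertex.

**Shape 2** — `<path>` closed polygon, stroke `#008000` → engrave (S279, F3966). Machine vertices: (248.8828,202.9288) → (88.1562,67.8663) → (107.9522,242.3566) → (98.8723,142.2908) → (242.5952,255.3204) → (248.8828,202.9288). Closed: final G1 returns to the first vertex.

**Shape 3** — `<path>` quadratic bezier, stroke `#008000` → engrave (S279, F3966). Control points (SVG): P0=(200.3107,272.6759), P1=(210.6670,239.4110), P2=(242.9892,149.8911); sampled at t=k/3. Machine vertices: (200.3107,13.4673) → (209.6556,41.8945) → (223.8817,82.8227) → (242.9892,136.2521). Open path.

**Shape 4** — `<path>` cubic bezier, stroke `#008000` → engrave (S279, F3966). Control points (SVG): P0=(93.4220,105.2187), P1=(100.8185,104.4314), P2=(146.7717,41.0426), P3=(168.0478,35.6047); sampled at t=k/3. Machine vertices: (93.4220,180.9245) → (111.3287,198.1141) → (140.8880,230.2485) → (168.0478,250.5385). Open path.

**Shape 5** — `<polygon>` rectangle, stroke `#008000` → engrave (S279, F3966). Machine vertices: (95.7859,257.4077) → (188.6305,257.4077) → (188.6305,190.7305) → (95.7859,190.7305) → (95.7859,257.4077). Closed: final G1 returns to the first vertex.

; Generated by LaserGRBL
G21
G90
G0 X61.6782 Y188.0888
M3 S279
G01 X66.0987 Y194.9693 F3966
G01 X74.2343 Y195.8032 F3966
G01 X79.9586 Y189.9624 F3966
G01 X78.9612 Y181.8452 F3966
G01 X71.9931 Y177.5641 F3966
G01 X64.3014 Y180.3428 F3966
G01 X61.6782 Y188.0888 F3966
M5
G0 X248.8828 Y202.9288
M3 S279
G01 X88.1562 Y67.8663 F3966
G01 X107.9522 Y242.3566 F3966
G01 X98.8723 Y142.2908 F3966
G01 X242.5952 Y255.3204 F3966
G01 X248.8828 Y202.9288 F3966
M5
G0 X200.3107 Y13.4673
M3 S279
G01 X209.6556 Y41.8945 F3966
G01 X223.8817 Y82.8227 F3966
G01 X242.9892 Y136.2521 F3966
M5
G0 X93.4220 Y180.9245
M3 S279
G01 X111.3287 Y198.1141 F3966
G01 X140.8880 Y230.2485 F3966
G01 X168.0478 Y250.5385 F3966
M5
G0 X95.7859 Y257.4077
M3 S279
G01 X188.6305 Y257.4077 F3966
G01 X188.6305 Y190.7305 F3966
G01 X95.7859 Y190.7305 F3966
G01 X95.7859 Y257.4077 F3966
M5
G0 X0.0000 Y0.0000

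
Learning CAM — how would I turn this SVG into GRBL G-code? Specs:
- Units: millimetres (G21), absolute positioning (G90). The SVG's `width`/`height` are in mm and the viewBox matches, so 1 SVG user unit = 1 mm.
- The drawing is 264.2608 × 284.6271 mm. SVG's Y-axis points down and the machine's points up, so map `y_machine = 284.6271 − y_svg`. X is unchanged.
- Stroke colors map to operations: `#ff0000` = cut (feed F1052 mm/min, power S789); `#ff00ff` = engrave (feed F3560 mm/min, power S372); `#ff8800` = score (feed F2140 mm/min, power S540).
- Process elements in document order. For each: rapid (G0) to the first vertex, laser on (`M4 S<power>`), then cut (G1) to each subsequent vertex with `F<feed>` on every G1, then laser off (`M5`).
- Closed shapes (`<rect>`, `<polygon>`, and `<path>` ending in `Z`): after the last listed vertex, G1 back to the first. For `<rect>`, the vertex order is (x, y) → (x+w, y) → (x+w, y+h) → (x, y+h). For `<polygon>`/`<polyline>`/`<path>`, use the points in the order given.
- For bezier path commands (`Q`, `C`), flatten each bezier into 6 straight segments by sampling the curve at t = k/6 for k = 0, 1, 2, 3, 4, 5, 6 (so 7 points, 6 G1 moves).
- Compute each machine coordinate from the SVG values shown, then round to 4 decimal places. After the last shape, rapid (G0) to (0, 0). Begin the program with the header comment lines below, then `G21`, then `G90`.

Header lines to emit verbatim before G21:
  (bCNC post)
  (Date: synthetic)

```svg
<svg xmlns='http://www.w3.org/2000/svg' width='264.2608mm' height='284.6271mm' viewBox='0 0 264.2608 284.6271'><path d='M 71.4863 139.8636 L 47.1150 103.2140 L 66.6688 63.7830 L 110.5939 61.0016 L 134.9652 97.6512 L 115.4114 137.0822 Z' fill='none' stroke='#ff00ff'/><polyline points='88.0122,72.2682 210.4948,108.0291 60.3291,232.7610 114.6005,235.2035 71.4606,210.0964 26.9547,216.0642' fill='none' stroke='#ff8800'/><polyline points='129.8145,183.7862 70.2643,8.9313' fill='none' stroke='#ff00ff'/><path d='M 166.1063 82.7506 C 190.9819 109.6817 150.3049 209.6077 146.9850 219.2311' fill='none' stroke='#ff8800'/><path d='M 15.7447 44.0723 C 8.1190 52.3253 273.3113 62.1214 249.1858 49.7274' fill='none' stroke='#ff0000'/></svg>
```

viewBox `0 0 264.2608 284.6271` with mm width/height → 1 unit = 1 mm. Flip: y_m = 284.6271 − y_svg.

**Shape 1** — `<path>` regular polygon, stroke `#ff00ff` → engrave (S372, F3560). Machine vertices: (71.4863,144.7635) → (47.1150,181.4131) → (66.6688,220.8441) → (110.5939,223.6255) → (134.9652,186.9759) → (115.4114,147.5449) → (71.4863,144.7635). Closed: final G1 returns to the first vertex.

**Shape 2** — `<polyline>` open polyline, stroke `#ff8800` → score (S540, F2140). Machine vertices: (88.0122,212.3589) → (210.4948,176.5980) → (60.3291,51.8661) → (114.6005,49.4236) → (71.4606,74.5307) → (26.9547,68.5629). Open path.

**Shape 3** — `<polyline>` line segment, stroke `#ff00ff` → engrave (S372, F3560). Machine vertices: (129.8145,100.8409) → (70.2643,275.6958). Open path.

**Shape 4** — `<path>` cubic bezier, stroke `#ff8800` → score (S540, F2140). Control points (SVG): P0=(166.1063,82.7506), P1=(190.9819,109.6817), P2=(150.3049,209.6077), P3=(146.9850,219.2311); sampled at t=k/6. Machine vertices: (166.1063,201.8765) → (173.5578,183.0840) → (172.9425,156.6618) → (167.1190,127.1459) → (158.9458,99.0722) → (151.2816,76.9769) → (146.9850,65.3960). Open path.

**Shape 5** — `<path>` cubic bezier, stroke `#ff0000` → cut (S789, F1052). Control points (SVG): P0=(15.7447,44.0723), P1=(8.1190,52.3253), P2=(273.3113,62.1214), P3=(249.1858,49.7274); sampled at t=k/6. Machine vertices: (15.7447,240.5548) → (32.0642,236.4096) → (78.2385,232.6664) → (138.6527,229.9846) → (197.6919,229.0234) → (239.7412,230.4420) → (249.1858,234.8997). Open path.

(bCNC post)
(Date: synthetic)
G21
G90
G0 X71.4863 Y144.7635
M4 S372
G1 X47.1150 Y181.4131 F3560
G1 X66.6688 Y220.8441 F3560
G1 X110.5939 Y223.6255 F3560
G1 X134.9652 Y186.9759 F3560
G1 X115.4114 Y147.5449 F3560
G1 X71.4863 Y144.7635 F3560
M5
G0 X88.0122 Y212.3589
M4 S540
G1 X210.4948 Y176.5980 F2140
G1 X60.3291 Y51.8661 F2140
G1 X114.6005 Y49.4236 F2140
G1 X71.4606 Y74.5307 F2140
G1 X26.9547 Y68.5629 F2140
M5
G0 X129.8145 Y100.8409
M4 S372
G1 X70.2643 Y275.6958 F3560
M5
G0 X166.1063 Y201.8765
M4 S540
G1 X173.5578 Y183.0840 F2140
G1 X172.9425 Y156.6618 F2140
G1 X167.1190 Y127.1459 F2140
G1 X158.9458 Y99.0722 F2140
G1 X151.2816 Y76.9769 F2140
G1 X146.9850 Y65.3960 F2140
M5
G0 X15.7447 Y240.5548
M4 S789
G1 X32.0642 Y236.4096 F1052
G1 X78.2385 Y232.6664 F1052
G1 X138.6527 Y229.9846 F1052
G1 X197.6919 Y229.0234 F1052
G1 X239.7412 Y230.4420 F1052
G1 X249.1858 Y234.8997 F1052
M5
G0 X0.0000 Y0.0000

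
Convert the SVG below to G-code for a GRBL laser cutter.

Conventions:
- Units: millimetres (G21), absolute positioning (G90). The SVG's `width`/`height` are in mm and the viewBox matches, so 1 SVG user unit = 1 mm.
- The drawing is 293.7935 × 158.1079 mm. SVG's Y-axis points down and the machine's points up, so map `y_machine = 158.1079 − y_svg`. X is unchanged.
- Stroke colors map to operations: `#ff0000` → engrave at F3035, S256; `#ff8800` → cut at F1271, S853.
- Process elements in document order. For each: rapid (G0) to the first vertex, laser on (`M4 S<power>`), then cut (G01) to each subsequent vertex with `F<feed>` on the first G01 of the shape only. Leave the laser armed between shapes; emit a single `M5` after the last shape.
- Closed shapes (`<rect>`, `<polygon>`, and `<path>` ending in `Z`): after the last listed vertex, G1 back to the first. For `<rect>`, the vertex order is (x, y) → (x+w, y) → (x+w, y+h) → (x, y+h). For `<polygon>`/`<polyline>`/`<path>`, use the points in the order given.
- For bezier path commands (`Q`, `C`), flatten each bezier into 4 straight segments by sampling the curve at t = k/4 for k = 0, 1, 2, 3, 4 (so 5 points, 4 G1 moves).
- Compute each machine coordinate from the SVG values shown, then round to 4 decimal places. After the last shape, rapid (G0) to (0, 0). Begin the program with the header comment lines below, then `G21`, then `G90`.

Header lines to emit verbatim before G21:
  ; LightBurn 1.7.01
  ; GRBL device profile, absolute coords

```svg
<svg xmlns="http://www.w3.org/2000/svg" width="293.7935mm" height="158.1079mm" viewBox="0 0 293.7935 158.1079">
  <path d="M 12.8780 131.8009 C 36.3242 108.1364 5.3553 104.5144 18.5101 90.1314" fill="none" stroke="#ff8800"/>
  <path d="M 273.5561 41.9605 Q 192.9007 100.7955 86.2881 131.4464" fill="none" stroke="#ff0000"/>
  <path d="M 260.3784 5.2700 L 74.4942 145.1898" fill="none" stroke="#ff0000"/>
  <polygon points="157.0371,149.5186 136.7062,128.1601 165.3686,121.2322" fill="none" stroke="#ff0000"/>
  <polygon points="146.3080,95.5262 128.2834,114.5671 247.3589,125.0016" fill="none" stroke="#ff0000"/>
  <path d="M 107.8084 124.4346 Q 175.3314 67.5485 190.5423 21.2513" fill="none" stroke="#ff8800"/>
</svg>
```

; LightBurn 1.7.01
; GRBL device profile, absolute coords
G21
G90
G0 X12.8780 Y26.3070
M4 S853
G01 X21.7995 Y40.7787 F1271
G01 X19.5533 Y50.6223
G01 X15.3775 Y58.7256
G01 X18.5101 Y67.9765
G0 X273.5561 Y116.1474
M4 S256
G01 X231.6061 Y88.4914 F3035
G01 X186.4114 Y64.3584
G01 X137.9721 Y43.7485
G01 X86.2881 Y26.6615
G0 X260.3784 Y152.8379
M4 S256
G01 X74.4942 Y12.9181 F3035
G0 X157.0371 Y8.5893
M4 S256
G01 X136.7062 Y29.9478 F3035
G01 X165.3686 Y36.8757
G01 X157.0371 Y8.5893
G0 X146.3080 Y62.5817
M4 S256
G01 X128.2834 Y43.5408 F3035
G01 X247.3589 Y33.1063
G01 X146.3080 Y62.5817
G0 X107.8084 Y33.6733
M4 S853
G01 X138.3004 Y61.4545 F1271
G01 X162.2534 Y87.9122
G01 X179.6673 Y113.0462
G01 X190.5423 Y136.8566
M5
G0 X0.0000 Y0.0000

Since the viewBox matches the mm dimensions, user units are millimetres directly. The only transform is the Y-flip y_m = 158.1079 − y_svg.

Shape 1 is a cubic bezier drawn with `<path>`. Its stroke #ff8800 means cut at S853, F1271. After flipping Y the toolpath is (12.8780,26.3070) → (21.7995,40.7787) → (19.5533,50.6223) → (15.3775,58.7256) → (18.5101,67.9765).

Shape 2 is a quadratic bezier drawn with `<path>`. Its stroke #ff0000 means engrave at S256, F3035. After flipping Y the toolpath is (273.5561,116.1474) → (231.6061,88.4914) → (186.4114,64.3584) → (137.9721,43.7485) → (86.2881,26.6615).

Shape 3 is a line segment drawn with `<path>`. Its stroke #ff0000 means engrave at S256, F3035. After flipping Y the toolpath is (260.3784,152.8379) → (74.4942,12.9181).

Shape 4 is a regular polygon drawn with `<polygon>`. Its stroke #ff0000 means engrave at S256, F3035. After flipping Y the toolpath is (157.0371,8.5893) → (136.7062,29.9478) → (165.3686,36.8757) → (157.0371,8.5893), returning to the start.

Shape 5 is a closed polygon drawn with `<polygon>`. Its stroke #ff0000 means engrave at S256, F3035. After flipping Y the toolpath is (146.3080,62.5817) → (128.2834,43.5408) → (247.3589,33.1063) → (146.3080,62.5817), returning to the start.

Shape 6 is a quadratic bezier drawn with `<path>`. Its stroke #ff8800 means cut at S853, F1271. After flipping Y the toolpath is (107.8084,33.6733) → (138.3004,61.4545) → (162.2534,87.9122) → (179.6673,113.0462) → (190.5423,136.8566).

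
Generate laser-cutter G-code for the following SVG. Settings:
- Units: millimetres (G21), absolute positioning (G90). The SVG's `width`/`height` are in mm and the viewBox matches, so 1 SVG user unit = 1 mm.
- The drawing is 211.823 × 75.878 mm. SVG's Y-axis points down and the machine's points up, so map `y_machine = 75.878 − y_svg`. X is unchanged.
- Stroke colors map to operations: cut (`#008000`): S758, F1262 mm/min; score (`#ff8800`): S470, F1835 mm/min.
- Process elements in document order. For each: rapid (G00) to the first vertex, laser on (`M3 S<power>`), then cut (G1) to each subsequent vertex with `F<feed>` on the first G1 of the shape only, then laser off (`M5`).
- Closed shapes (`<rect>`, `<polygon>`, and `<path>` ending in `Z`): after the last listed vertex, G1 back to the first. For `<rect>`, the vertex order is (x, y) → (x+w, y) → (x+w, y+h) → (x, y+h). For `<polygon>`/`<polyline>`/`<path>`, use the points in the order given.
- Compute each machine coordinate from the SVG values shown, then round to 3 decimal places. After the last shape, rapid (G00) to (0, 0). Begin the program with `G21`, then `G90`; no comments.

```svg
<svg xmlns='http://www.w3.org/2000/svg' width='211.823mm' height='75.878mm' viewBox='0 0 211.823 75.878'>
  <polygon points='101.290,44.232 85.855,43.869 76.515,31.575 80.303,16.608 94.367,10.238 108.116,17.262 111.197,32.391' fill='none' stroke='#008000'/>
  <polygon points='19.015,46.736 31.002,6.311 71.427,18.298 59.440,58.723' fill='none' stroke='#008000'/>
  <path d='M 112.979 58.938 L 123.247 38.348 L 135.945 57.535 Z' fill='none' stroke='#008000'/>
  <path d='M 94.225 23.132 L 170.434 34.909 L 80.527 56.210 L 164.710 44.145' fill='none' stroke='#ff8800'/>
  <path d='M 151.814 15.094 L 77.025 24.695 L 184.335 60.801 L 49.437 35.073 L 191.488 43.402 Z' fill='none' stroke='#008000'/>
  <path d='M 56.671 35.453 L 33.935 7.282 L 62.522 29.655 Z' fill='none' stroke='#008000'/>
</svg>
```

viewBox `0 0 211.823 75.878` with mm width/height → 1 unit = 1 mm. Flip: y_m = 75.878 − y_svg.

**Shape 1** — `<polygon>` regular polygon, stroke `#008000` → cut (S758, F1262). Machine vertices: (101.290,31.646) → (85.855,32.009) → (76.515,44.303) → (80.303,59.270) → (94.367,65.640) → (108.116,58.616) → (111.197,43.487) → (101.290,31.646). Closed: final G1 returns to the first vertex.

**Shape 2** — `<polygon>` regular polygon, stroke `#008000` → cut (S758, F1262). Machine vertices: (19.015,29.142) → (31.002,69.567) → (71.427,57.580) → (59.440,17.155) → (19.015,29.142). Closed: final G1 returns to the first vertex.

**Shape 3** — `<path>` regular polygon, stroke `#008000` → cut (S758, F1262). Machine vertices: (112.979,16.940) → (123.247,37.530) → (135.945,18.343) → (112.979,16.940). Closed: final G1 returns to the first vertex.

**Shape 4** — `<path>` open polyline, stroke `#ff8800` → score (S470, F1835). Machine vertices: (94.225,52.746) → (170.434,40.969) → (80.527,19.668) → (164.710,31.733). Open path.

**Shape 5** — `<path>` closed polygon, stroke `#008000` → cut (S758, F1262). Machine vertices: (151.814,60.784) → (77.025,51.183) → (184.335,15.077) → (49.437,40.805) → (191.488,32.476) → (151.814,60.784). Closed: final G1 returns to the first vertex.

**Shape 6** — `<path>` closed polygon, stroke `#008000` → cut (S758, F1262). Machine vertices: (56.671,40.425) → (33.935,68.596) → (62.522,46.223) → (56.671,40.425). Closed: final G1 returns to the first vertex.

G21
G90
G00 X101.290 Y31.646
M3 S758
G1 X85.855 Y32.009 F1262
G1 X76.515 Y44.303
G1 X80.303 Y59.270
G1 X94.367 Y65.640
G1 X108.116 Y58.616
G1 X111.197 Y43.487
G1 X101.290 Y31.646
M5
G00 X19.015 Y29.142
M3 S758
G1 X31.002 Y69.567 F1262
G1 X71.427 Y57.580
G1 X59.440 Y17.155
G1 X19.015 Y29.142
M5
G00 X112.979 Y16.940
M3 S758
G1 X123.247 Y37.530 F1262
G1 X135.945 Y18.343
G1 X112.979 Y16.940
M5
G00 X94.225 Y52.746
M3 S470
G1 X170.434 Y40.969 F1835
G1 X80.527 Y19.668
G1 X164.710 Y31.733
M5
G00 X151.814 Y60.784
M3 S758
G1 X77.025 Y51.183 F1262
G1 X184.335 Y15.077
G1 X49.437 Y40.805
G1 X191.488 Y32.476
G1 X151.814 Y60.784
M5
G00 X56.671 Y40.425
M3 S758
G1 X33.935 Y68.596 F1262
G1 X62.522 Y46.223
G1 X56.671 Y40.425
M5
G00 X0.000 Y0.000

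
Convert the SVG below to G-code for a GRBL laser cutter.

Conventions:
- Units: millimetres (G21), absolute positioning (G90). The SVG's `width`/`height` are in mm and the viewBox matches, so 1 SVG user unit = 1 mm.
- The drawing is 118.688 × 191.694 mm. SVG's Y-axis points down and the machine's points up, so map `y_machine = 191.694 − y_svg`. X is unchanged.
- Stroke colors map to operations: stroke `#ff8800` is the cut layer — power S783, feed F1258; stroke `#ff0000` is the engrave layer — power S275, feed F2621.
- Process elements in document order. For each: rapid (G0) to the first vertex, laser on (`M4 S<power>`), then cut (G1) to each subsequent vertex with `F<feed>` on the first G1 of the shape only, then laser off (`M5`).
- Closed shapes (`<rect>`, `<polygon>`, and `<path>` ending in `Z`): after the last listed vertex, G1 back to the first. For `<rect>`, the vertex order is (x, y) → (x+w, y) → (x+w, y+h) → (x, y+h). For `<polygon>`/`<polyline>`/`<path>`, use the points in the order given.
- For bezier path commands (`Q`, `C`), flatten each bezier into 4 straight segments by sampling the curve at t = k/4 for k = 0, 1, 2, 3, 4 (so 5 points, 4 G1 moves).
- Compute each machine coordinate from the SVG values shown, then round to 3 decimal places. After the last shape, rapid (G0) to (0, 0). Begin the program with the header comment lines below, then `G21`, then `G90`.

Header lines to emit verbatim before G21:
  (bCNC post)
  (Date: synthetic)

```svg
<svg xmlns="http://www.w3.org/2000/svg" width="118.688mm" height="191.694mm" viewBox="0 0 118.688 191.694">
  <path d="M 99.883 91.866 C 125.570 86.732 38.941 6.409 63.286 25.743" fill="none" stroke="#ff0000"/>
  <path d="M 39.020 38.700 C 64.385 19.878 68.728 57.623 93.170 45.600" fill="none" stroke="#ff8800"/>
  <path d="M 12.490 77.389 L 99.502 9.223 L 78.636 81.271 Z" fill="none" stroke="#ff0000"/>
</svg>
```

1 u = 1 mm; y_m = 191.694 − y.

[1] `<path>` cubic bezier, #ff0000→engrave S275 F2621: (99.883,99.828) → (101.578,115.044) → (82.088,142.065) → (62.346,164.498) → (63.286,165.951)

[2] `<path>` cubic bezier, #ff8800→cut S783 F1258: (39.020,152.994) → (54.745,158.166) → (66.441,152.094) → (77.965,144.747) → (93.170,146.094)

[3] `<path>` closed polygon, #ff0000→engrave S275 F2621: (12.490,114.305) → (99.502,182.471) → (78.636,110.423) → (12.490,114.305) (closed)

(bCNC post)
(Date: synthetic)
G21
G90
G0 X99.883 Y99.828
M4 S275
G1 X101.578 Y115.044 F2621
G1 X82.088 Y142.065
G1 X62.346 Y164.498
G1 X63.286 Y165.951
M5
G0 X39.020 Y152.994
M4 S783
G1 X54.745 Y158.166 F1258
G1 X66.441 Y152.094
G1 X77.965 Y144.747
G1 X93.170 Y146.094
M5
G0 X12.490 Y114.305
M4 S275
G1 X99.502 Y182.471 F2621
G1 X78.636 Y110.423
G1 X12.490 Y114.305
M5
G0 X0.000 Y0.000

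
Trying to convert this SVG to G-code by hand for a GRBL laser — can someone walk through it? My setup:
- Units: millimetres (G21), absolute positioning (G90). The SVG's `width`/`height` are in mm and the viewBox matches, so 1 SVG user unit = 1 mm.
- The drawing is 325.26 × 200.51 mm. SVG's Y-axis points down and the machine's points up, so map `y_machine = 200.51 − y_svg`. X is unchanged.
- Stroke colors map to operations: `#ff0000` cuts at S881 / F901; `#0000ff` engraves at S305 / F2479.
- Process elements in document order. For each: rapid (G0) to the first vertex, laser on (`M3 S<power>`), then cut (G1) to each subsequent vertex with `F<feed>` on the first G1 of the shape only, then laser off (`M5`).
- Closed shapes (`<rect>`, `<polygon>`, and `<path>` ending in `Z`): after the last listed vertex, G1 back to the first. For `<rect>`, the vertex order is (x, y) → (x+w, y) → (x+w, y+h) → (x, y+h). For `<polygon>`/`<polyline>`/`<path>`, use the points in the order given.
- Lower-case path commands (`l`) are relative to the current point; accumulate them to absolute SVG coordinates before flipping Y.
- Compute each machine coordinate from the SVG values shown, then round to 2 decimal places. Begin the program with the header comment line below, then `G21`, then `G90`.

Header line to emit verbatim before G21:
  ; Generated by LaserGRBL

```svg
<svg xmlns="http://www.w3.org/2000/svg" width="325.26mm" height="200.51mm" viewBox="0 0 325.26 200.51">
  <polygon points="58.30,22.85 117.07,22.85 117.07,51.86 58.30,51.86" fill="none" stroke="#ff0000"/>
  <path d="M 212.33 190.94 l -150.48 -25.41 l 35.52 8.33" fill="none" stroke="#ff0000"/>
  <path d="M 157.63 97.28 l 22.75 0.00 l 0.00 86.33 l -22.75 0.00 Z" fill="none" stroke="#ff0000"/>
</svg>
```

; Generated by LaserGRBL
G21
G90
G0 X58.30 Y177.66
M3 S881
G1 X117.07 Y177.66 F901
G1 X117.07 Y148.65
G1 X58.30 Y148.65
G1 X58.30 Y177.66
M5
G0 X212.33 Y9.57
M3 S881
G1 X61.85 Y34.98 F901
G1 X97.37 Y26.65
M5
G0 X157.63 Y103.23
M3 S881
G1 X180.38 Y103.23 F901
G1 X180.38 Y16.90
G1 X157.63 Y16.90
G1 X157.63 Y103.23
M5

Since the viewBox matches the mm dimensions, user units are millimetres directly. The only transform is the Y-flip y_m = 200.51 − y_svg.

Shape 1 is a rectangle drawn with `<polygon>`. Its stroke #ff0000 means cut at S881, F901. After flipping Y the toolpath is (58.30,177.66) → (117.07,177.66) → (117.07,148.65) → (58.30,148.65) → (58.30,177.66), returning to the start.

Shape 2 is a open polyline drawn with `<path>`. Its stroke #ff0000 means cut at S881, F901. After flipping Y the toolpath is (212.33,9.57) → (61.85,34.98) → (97.37,26.65).

Shape 3 is a rectangle drawn with `<path>`. Its stroke #ff0000 means cut at S881, F901. After flipping Y the toolpath is (157.63,103.23) → (180.38,103.23) → (180.38,16.90) → (157.63,16.90) → (157.63,103.23), returning to the start.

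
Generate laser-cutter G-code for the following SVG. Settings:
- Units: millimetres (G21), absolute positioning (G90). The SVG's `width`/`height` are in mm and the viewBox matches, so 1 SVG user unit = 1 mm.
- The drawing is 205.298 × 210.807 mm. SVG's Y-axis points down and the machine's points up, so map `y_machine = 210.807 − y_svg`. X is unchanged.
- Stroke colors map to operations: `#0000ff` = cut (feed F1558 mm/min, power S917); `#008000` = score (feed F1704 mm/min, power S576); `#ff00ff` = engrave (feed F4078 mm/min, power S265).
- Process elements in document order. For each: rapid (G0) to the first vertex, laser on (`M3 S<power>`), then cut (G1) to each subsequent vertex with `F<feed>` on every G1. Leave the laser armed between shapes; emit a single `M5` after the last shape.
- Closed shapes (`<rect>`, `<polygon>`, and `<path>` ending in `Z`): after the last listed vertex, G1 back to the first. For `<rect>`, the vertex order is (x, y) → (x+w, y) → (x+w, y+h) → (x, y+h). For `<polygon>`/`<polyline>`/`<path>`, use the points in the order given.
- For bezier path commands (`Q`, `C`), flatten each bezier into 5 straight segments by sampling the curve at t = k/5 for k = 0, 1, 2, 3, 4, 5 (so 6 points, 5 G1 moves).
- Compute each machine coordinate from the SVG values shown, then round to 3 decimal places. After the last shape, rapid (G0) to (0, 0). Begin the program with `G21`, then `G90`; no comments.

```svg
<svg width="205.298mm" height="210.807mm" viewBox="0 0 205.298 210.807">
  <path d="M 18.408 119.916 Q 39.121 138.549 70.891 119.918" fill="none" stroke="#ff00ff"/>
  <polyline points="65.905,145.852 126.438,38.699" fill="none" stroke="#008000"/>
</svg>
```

viewBox `0 0 205.298 210.807` with mm width/height → 1 unit = 1 mm. Flip: y_m = 210.807 − y_svg.

**Shape 1** — `<path>` quadratic bezier, stroke `#ff00ff` → engrave (S265, F4078). Control points (SVG): P0=(18.408,119.916), P1=(39.121,138.549), P2=(70.891,119.918); sampled at t=k/5. Machine vertices: (18.408,90.891) → (27.135,84.928) → (36.748,81.947) → (47.244,81.946) → (58.625,84.927) → (70.891,90.889). Open path.

**Shape 2** — `<polyline>` line segment, stroke `#008000` → score (S576, F1704). Machine vertices: (65.905,64.955) → (126.438,172.108). Open path.

G21
G90
G0 X18.408 Y90.891
M3 S265
G1 X27.135 Y84.928 F4078
G1 X36.748 Y81.947 F4078
G1 X47.244 Y81.946 F4078
G1 X58.625 Y84.927 F4078
G1 X70.891 Y90.889 F4078
G0 X65.905 Y64.955
M3 S576
G1 X126.438 Y172.108 F1704
M5
G0 X0.000 Y0.000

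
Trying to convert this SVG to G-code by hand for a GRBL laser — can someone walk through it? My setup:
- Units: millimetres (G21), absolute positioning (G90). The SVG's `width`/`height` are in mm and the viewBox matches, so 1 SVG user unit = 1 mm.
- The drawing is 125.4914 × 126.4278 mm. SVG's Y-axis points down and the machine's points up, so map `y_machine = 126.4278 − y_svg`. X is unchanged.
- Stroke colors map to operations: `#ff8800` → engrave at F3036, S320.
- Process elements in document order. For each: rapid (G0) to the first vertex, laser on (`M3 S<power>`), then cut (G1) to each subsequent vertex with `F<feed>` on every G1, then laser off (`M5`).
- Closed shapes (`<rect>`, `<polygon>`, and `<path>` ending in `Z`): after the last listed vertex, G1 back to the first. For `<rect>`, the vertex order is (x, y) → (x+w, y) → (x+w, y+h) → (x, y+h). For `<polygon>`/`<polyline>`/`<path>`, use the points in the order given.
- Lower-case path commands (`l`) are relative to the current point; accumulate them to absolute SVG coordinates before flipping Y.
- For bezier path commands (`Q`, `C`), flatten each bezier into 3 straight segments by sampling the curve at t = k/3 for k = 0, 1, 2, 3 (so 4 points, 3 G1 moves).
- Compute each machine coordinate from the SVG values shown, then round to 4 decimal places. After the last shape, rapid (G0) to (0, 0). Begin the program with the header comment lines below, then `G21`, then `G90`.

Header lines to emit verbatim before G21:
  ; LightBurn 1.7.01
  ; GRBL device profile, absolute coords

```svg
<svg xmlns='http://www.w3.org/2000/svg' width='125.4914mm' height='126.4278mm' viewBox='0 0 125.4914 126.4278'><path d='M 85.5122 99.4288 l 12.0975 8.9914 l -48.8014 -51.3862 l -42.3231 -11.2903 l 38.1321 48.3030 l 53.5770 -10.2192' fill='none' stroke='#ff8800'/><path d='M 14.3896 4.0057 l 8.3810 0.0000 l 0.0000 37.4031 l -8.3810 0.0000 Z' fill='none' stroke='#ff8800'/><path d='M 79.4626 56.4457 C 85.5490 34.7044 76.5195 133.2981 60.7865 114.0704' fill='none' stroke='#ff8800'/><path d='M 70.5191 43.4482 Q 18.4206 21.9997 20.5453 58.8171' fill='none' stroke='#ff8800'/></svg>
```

Since the viewBox matches the mm dimensions, user units are millimetres directly. The only transform is the Y-flip y_m = 126.4278 − y_svg.

Shape 1 is a open polyline drawn with `<path>`. Its stroke #ff8800 means engrave at S320, F3036. After flipping Y the toolpath is (85.5122,26.9990) → (97.6097,18.0076) → (48.8083,69.3938) → (6.4852,80.6841) → (44.6173,32.3811) → (98.1943,42.6003).

Shape 2 is a rectangle drawn with `<path>`. Its stroke #ff8800 means engrave at S320, F3036. After flipping Y the toolpath is (14.3896,122.4221) → (22.7706,122.4221) → (22.7706,85.0190) → (14.3896,85.0190) → (14.3896,122.4221), returning to the start.

Shape 3 is a cubic bezier drawn with `<path>`. Its stroke #ff8800 means engrave at S320, F3036. After flipping Y the toolpath is (79.4626,69.9821) → (80.8219,60.4323) → (73.9734,23.5829) → (60.7865,12.3574).

Shape 4 is a quadratic bezier drawn with `<path>`. Its stroke #ff8800 means engrave at S320, F3036. After flipping Y the toolpath is (70.5191,82.9796) → (41.8116,90.8046) → (25.1536,85.6816) → (20.5453,67.6107).

; LightBurn 1.7.01
; GRBL device profile, absolute coords
G21
G90
G0 X85.5122 Y26.9990
M3 S320
G1 X97.6097 Y18.0076 F3036
G1 X48.8083 Y69.3938 F3036
G1 X6.4852 Y80.6841 F3036
G1 X44.6173 Y32.3811 F3036
G1 X98.1943 Y42.6003 F3036
M5
G0 X14.3896 Y122.4221
M3 S320
G1 X22.7706 Y122.4221 F3036
G1 X22.7706 Y85.0190 F3036
G1 X14.3896 Y85.0190 F3036
G1 X14.3896 Y122.4221 F3036
M5
G0 X79.4626 Y69.9821
M3 S320
G1 X80.8219 Y60.4323 F3036
G1 X73.9734 Y23.5829 F3036
G1 X60.7865 Y12.3574 F3036
M5
G0 X70.5191 Y82.9796
M3 S320
G1 X41.8116 Y90.8046 F3036
G1 X25.1536 Y85.6816 F3036
G1 X20.5453 Y67.6107 F3036
M5
G0 X0.0000 Y0.0000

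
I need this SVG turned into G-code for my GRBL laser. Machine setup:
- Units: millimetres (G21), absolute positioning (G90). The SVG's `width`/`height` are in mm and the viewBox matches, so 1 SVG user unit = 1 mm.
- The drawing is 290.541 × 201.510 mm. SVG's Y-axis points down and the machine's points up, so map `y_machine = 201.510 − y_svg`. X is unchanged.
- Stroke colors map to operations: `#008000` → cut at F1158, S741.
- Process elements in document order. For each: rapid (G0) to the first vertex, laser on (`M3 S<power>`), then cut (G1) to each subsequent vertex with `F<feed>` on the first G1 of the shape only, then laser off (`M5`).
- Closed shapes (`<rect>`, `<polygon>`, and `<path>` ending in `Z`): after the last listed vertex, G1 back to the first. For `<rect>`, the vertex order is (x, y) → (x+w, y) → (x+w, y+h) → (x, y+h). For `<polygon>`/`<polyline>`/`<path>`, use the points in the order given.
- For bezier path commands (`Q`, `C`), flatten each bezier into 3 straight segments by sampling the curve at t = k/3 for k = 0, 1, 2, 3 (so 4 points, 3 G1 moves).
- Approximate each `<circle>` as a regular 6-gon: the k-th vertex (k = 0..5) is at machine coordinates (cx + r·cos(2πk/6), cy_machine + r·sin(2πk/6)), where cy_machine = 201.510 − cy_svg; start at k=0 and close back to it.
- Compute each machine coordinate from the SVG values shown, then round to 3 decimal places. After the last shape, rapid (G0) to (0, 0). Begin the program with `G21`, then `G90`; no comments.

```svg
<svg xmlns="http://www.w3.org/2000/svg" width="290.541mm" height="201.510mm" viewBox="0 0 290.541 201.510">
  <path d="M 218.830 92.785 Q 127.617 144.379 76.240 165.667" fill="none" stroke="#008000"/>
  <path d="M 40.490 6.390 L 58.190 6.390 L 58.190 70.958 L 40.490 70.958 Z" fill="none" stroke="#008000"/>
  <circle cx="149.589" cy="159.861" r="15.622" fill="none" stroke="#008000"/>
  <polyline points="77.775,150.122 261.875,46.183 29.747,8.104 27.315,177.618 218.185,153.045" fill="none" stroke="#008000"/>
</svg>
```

G21
G90
G0 X218.830 Y108.725
M3 S741
G1 X162.448 Y77.696 F1158
G1 X114.918 Y53.402
G1 X76.240 Y35.843
M5
G0 X40.490 Y195.120
M3 S741
G1 X58.190 Y195.120 F1158
G1 X58.190 Y130.552
G1 X40.490 Y130.552
G1 X40.490 Y195.120
M5
G0 X165.211 Y41.649
M3 S741
G1 X157.400 Y55.178 F1158
G1 X141.778 Y55.178
G1 X133.967 Y41.649
G1 X141.778 Y28.120
G1 X157.400 Y28.120
G1 X165.211 Y41.649
M5
G0 X77.775 Y51.388
M3 S741
G1 X261.875 Y155.327 F1158
G1 X29.747 Y193.406
G1 X27.315 Y23.892
G1 X218.185 Y48.465
M5
G0 X0.000 Y0.000

1 u = 1 mm; y_m = 201.510 − y.

[1] `<path>` quadratic bezier, #008000→cut S741 F1158: (218.830,108.725) → (162.448,77.696) → (114.918,53.402) → (76.240,35.843)

[2] `<path>` rectangle, #008000→cut S741 F1158: (40.490,195.120) → (58.190,195.120) → (58.190,130.552) → (40.490,130.552) → (40.490,195.120) (closed)

[3] `<circle>` circle, #008000→cut S741 F1158: (165.211,41.649) → (157.400,55.178) → (141.778,55.178) → (133.967,41.649) → (141.778,28.120) → (157.400,28.120) → (165.211,41.649) (closed)

[4] `<polyline>` open polyline, #008000→cut S741 F1158: (77.775,51.388) → (261.875,155.327) → (29.747,193.406) → (27.315,23.892) → (218.185,48.465)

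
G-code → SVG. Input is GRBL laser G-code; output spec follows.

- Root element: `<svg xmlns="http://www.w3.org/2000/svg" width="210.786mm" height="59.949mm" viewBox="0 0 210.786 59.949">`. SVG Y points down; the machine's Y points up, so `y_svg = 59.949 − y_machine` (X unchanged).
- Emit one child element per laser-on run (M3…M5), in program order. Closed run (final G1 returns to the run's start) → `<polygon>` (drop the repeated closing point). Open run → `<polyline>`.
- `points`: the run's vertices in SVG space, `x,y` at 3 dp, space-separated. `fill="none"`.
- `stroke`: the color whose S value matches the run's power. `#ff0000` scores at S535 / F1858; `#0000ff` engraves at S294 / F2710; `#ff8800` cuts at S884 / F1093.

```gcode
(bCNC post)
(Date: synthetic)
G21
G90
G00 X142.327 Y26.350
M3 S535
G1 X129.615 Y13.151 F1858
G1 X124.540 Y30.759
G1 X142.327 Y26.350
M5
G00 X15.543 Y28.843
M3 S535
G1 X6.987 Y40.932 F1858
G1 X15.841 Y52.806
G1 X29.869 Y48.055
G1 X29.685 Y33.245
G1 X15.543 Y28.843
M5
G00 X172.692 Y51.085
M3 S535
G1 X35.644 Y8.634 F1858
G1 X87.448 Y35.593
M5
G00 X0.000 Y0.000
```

<svg xmlns="http://www.w3.org/2000/svg" width="210.786mm" height="59.949mm" viewBox="0 0 210.786 59.949">
  <polygon points="142.327,33.599 129.615,46.798 124.540,29.190" fill="none" stroke="#ff0000"/>
  <polygon points="15.543,31.106 6.987,19.017 15.841,7.143 29.869,11.894 29.685,26.704" fill="none" stroke="#ff0000"/>
  <polyline points="172.692,8.864 35.644,51.315 87.448,24.356" fill="none" stroke="#ff0000"/>
</svg>

Machine Y-up, SVG Y-down with viewBox height 59.949, so y_svg = 59.949 − y_machine; X carries over. Every run uses S535, so all elements get stroke `#ff0000` (score).

Run 1: The run returns to its start, so emit a `<polygon>` with points (Y-flipped): 142.327,33.599 129.615,46.798 124.540,29.190.

Run 2: The run returns to its start, so emit a `<polygon>` with points (Y-flipped): 15.543,31.106 6.987,19.017 15.841,7.143 29.869,11.894 29.685,26.704.

Run 3: The run is open, so emit a `<polyline>` with points (Y-flipped): 172.692,8.864 35.644,51.315 87.448,24.356.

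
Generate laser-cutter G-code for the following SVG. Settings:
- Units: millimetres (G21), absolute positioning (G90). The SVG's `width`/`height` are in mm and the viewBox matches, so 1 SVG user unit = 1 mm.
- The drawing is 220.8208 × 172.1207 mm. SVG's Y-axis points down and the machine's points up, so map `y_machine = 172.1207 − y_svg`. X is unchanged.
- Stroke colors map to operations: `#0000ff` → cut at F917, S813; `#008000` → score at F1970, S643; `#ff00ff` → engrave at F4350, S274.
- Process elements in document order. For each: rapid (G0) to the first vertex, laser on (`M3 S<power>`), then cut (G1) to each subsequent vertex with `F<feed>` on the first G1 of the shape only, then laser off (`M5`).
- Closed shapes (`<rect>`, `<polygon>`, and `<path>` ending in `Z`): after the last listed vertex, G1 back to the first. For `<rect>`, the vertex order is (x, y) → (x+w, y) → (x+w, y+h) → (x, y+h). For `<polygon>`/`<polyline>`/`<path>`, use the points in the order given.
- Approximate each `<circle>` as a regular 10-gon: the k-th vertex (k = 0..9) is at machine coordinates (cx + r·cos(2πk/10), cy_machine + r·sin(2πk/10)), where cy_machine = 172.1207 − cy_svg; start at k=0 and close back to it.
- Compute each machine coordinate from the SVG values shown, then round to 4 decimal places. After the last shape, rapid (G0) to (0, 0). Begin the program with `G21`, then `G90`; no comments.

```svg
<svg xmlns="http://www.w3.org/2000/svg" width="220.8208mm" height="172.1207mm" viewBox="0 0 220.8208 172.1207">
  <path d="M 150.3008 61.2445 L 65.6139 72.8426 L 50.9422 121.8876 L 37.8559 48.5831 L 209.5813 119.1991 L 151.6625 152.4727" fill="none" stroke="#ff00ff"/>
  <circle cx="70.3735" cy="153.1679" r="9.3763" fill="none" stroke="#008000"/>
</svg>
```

1 u = 1 mm; y_m = 172.1207 − y.

[1] `<path>` open polyline, #ff00ff→engrave S274 F4350: (150.3008,110.8762) → (65.6139,99.2781) → (50.9422,50.2331) → (37.8559,123.5376) → (209.5813,52.9216) → (151.6625,19.6480)

[2] `<circle>` circle, #008000→score S643 F1970: (79.7498,18.9528) → (77.9591,24.4641) → (73.2709,27.8702) → (67.4761,27.8702) → (62.7879,24.4641) → (60.9972,18.9528) → (62.7879,13.4415) → (67.4761,10.0354) → (73.2709,10.0354) → (77.9591,13.4415) → (79.7498,18.9528) (closed)

G21
G90
G0 X150.3008 Y110.8762
M3 S274
G1 X65.6139 Y99.2781 F4350
G1 X50.9422 Y50.2331
G1 X37.8559 Y123.5376
G1 X209.5813 Y52.9216
G1 X151.6625 Y19.6480
M5
G0 X79.7498 Y18.9528
M3 S643
G1 X77.9591 Y24.4641 F1970
G1 X73.2709 Y27.8702
G1 X67.4761 Y27.8702
G1 X62.7879 Y24.4641
G1 X60.9972 Y18.9528
G1 X62.7879 Y13.4415
G1 X67.4761 Y10.0354
G1 X73.2709 Y10.0354
G1 X77.9591 Y13.4415
G1 X79.7498 Y18.9528
M5
G0 X0.0000 Y0.0000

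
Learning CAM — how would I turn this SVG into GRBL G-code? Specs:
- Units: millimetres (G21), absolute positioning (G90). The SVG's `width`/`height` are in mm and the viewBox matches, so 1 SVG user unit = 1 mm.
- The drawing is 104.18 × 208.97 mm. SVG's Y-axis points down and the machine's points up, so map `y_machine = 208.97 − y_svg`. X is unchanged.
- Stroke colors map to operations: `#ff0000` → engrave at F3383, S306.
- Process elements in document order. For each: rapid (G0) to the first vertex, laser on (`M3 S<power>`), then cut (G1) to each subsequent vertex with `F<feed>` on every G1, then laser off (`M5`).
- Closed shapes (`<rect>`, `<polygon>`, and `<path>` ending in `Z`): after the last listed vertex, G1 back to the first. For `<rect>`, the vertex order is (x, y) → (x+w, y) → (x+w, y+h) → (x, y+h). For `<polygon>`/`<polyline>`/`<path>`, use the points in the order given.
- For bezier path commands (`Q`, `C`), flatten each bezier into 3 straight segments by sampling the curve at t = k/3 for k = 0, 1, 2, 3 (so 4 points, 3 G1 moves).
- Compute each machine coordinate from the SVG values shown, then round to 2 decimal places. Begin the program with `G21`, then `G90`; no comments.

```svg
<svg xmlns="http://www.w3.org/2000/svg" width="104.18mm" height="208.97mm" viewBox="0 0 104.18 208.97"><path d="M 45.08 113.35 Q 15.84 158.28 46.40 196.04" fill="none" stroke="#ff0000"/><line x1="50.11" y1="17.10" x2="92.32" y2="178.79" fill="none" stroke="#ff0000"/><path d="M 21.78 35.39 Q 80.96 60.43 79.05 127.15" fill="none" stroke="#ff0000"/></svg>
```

viewBox `0 0 104.18 208.97` with mm width/height → 1 unit = 1 mm. Flip: y_m = 208.97 − y_svg.

**Shape 1** — `<path>` quadratic bezier, stroke `#ff0000` → engrave (S306, F3383). Control points (SVG): P0=(45.08,113.35), P1=(15.84,158.28), P2=(46.40,196.04); sampled at t=k/3. Machine vertices: (45.08,95.62) → (32.23,66.46) → (32.67,38.90) → (46.40,12.93). Open path.

**Shape 2** — `<line>` line segment, stroke `#ff0000` → engrave (S306, F3383). Machine vertices: (50.11,191.87) → (92.32,30.18). Open path.

**Shape 3** — `<path>` quadratic bezier, stroke `#ff0000` → engrave (S306, F3383). Control points (SVG): P0=(21.78,35.39), P1=(80.96,60.43), P2=(79.05,127.15); sampled at t=k/3. Machine vertices: (21.78,173.58) → (54.45,152.26) → (73.54,121.67) → (79.05,81.82). Open path.

G21
G90
G0 X45.08 Y95.62
M3 S306
G1 X32.23 Y66.46 F3383
G1 X32.67 Y38.90 F3383
G1 X46.40 Y12.93 F3383
M5
G0 X50.11 Y191.87
M3 S306
G1 X92.32 Y30.18 F3383
M5
G0 X21.78 Y173.58
M3 S306
G1 X54.45 Y152.26 F3383
G1 X73.54 Y121.67 F3383
G1 X79.05 Y81.82 F3383
M5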